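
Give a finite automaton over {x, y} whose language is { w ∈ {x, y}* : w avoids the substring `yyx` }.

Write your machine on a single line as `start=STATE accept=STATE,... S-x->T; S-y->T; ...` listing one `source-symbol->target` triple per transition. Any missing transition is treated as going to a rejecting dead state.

Track partial matches of the forbidden pattern `yyx`. State S3 is a dead state reached once `yyx` has occurred; every other state accepts. S0 means no part of `yyx` is currently matched.
With 4 states:
        x   y  
>* S0   S0  S1 
 * S1   S0  S2 
 * S2   S3  S2 
   S3   S3  S3 
(> = start, * = accepting)

start=S0; accept=S0,S1,S2; S0-x->S0; S0-y->S1; S1-x->S0; S1-y->S2; S2-x->S3; S2-y->S2; S3-x->S3; S3-y->S3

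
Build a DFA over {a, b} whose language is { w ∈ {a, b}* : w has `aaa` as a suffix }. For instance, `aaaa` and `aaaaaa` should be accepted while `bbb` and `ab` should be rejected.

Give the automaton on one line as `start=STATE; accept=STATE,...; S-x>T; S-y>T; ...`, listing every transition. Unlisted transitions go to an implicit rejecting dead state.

start=q0; accept=q3; q0-a>q1; q0-b>q0; q1-a>q2; q1-b>q0; q2-a>q3; q2-b>q0; q3-a>q3; q3-b>q0

Remember how much of `aaa` the current input suffix matches. State q0 means no match yet; q1 means the last symbol is `a`; q2 means the last 2 symbols are `aa`; q3 means the last 3 symbols are `aaa`. Only q3 accepts. On a mismatch, fall back to the longest proper suffix that is still a prefix of `aaa`.
A 4-state machine:
        a   b  
>  q0   q1  q0 
   q1   q2  q0 
   q2   q3  q0 
 * q3   q3  q0 
(> = start, * = accepting)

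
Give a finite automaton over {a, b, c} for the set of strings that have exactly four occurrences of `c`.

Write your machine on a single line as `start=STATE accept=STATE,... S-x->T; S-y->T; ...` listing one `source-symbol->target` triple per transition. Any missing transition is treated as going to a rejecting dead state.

start=q0; accept=q4; q0-a->q0; q0-b->q0; q0-c->q1; q1-a->q1; q1-b->q1; q1-c->q2; q2-a->q2; q2-b->q2; q2-c->q3; q3-a->q3; q3-b->q3; q3-c->q4; q4-a->q4; q4-b->q4; q4-c->q5; q5-a->q5; q5-b->q5; q5-c->q5

Count `c`s, saturating at 5: states q0 through q4 mean 0 through 4 `c`s seen; q5 means more than 4. Each `c` increments (capped at q5); other symbols loop. Accept from {q4}.
6 states suffice.
        a   b   c  
>  q0   q0  q0  q1 
   q1   q1  q1  q2 
   q2   q2  q2  q3 
   q3   q3  q3  q4 
 * q4   q4  q4  q5 
   q5   q5  q5  q5 
(> = start, * = accepting)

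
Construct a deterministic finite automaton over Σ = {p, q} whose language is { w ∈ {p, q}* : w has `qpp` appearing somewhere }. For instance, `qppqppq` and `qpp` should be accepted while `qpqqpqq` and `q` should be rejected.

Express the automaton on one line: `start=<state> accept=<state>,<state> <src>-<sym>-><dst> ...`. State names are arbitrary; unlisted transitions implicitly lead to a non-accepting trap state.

Track how much of `qpp` has been matched so far: state A is no progress, D is the absorbing accept state reached once `qpp` has occurred. Intermediate states record partial matches; on a mismatch, fall back to the longest reusable overlap.
With 4 states:
       p  q 
>  A   A  B 
   B   C  B 
   C   D  B 
 * D   D  D 
(> = start, * = accepting)

start=A accept=D A-p->A A-q->B B-p->C B-q->B C-p->D C-q->B D-p->D D-q->D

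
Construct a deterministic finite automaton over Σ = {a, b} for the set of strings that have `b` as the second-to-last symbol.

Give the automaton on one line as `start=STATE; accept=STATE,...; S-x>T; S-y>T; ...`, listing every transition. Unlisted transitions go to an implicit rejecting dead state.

start=q0; accept=q5,q6; q0-a>q1; q0-b>q2; q1-a>q3; q1-b>q4; q2-a>q5; q2-b>q6; q3-a>q3; q3-b>q4; q4-a>q5; q4-b>q6; q5-a>q3; q5-b>q4; q6-a>q5; q6-b>q6

A DFA must remember the last 2 symbols (since which symbol is second-to-last isn't known until the input ends). Use one state per possible window of the last ≤2 symbols; accept from those whose window starts with `b`.
7 states suffice.
        a   b  
>  q0   q1  q2 
   q1   q3  q4 
   q2   q5  q6 
   q3   q3  q4 
   q4   q5  q6 
 * q5   q3  q4 
 * q6   q5  q6 
(> = start, * = accepting)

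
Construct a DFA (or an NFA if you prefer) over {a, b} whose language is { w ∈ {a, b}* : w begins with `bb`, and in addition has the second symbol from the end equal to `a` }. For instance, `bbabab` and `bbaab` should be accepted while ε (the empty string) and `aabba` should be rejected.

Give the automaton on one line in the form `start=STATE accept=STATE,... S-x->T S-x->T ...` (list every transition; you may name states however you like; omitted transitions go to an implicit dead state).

Run two small machines in parallel and take their product. The first has 4 states tracking whether the input so far still matches the prefix `bb`; the second has 7 states tracking the last 2 symbols read. A product state is a pair (one from each), accepting exactly when both do.
An 11-state machine:
          a    b  
>  S0     S1   S2 
   S1     S3   S4 
   S2     S5   S6 
   S3     S3   S4 
   S4     S5   S7 
   S5     S3   S4 
   S6     S8   S6 
   S7     S5   S7 
   S8     S9  S10 
 * S9     S9  S10 
 * S10    S8   S6 
(> = start, * = accepting)

start=S0 accept=S9,S10 S0-a->S1 S0-b->S2 S1-a->S3 S1-b->S4 S2-a->S5 S2-b->S6 S3-a->S3 S3-b->S4 S4-a->S5 S4-b->S7 S5-a->S3 S5-b->S4 S6-a->S8 S6-b->S6 S7-a->S5 S7-b->S7 S8-a->S9 S8-b->S10 S9-a->S9 S9-b->S10 S10-a->S8 S10-b->S6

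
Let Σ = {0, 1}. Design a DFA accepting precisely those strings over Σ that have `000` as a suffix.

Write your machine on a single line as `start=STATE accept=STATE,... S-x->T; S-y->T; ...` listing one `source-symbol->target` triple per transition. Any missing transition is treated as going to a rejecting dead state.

Let each state record the length of the longest suffix of the input read so far that is also a prefix of `000`. q1 means the last symbol is `0`; q2 means the last 2 symbols are `00`; q3 means the last 3 symbols are `000`. Accept only at q3, where the string currently ends in `000`.
With 4 states:
        0   1  
>  q0   q1  q0 
   q1   q2  q0 
   q2   q3  q0 
 * q3   q3  q0 
(> = start, * = accepting)

start=q0; accept=q3; q0-0->q1; q0-1->q0; q1-0->q2; q1-1->q0; q2-0->q3; q2-1->q0; q3-0->q3; q3-1->q0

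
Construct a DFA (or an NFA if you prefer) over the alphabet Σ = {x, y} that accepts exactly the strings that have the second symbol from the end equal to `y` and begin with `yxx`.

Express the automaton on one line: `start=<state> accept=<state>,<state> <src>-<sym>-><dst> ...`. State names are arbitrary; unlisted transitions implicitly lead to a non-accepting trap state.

start=q0 accept=q6,q7 q0-x->q1 q0-y->q2 q1-x->q1 q1-y->q1 q2-x->q3 q2-y->q1 q3-x->q4 q3-y->q1 q4-x->q4 q4-y->q5 q5-x->q6 q5-y->q7 q6-x->q4 q6-y->q5 q7-x->q6 q7-y->q7

Run two small machines in parallel and take their product. One (7 states) tracks the last 2 symbols read; the other (5 states) tracks whether the input so far still matches the prefix `yxx`. Each combined state is a pair, one component from each; accept when both components accept. Minimizing collapses redundant product states.
With 8 states:
        x   y  
>  q0   q1  q2 
   q1   q1  q1 
   q2   q3  q1 
   q3   q4  q1 
   q4   q4  q5 
   q5   q6  q7 
 * q6   q4  q5 
 * q7   q6  q7 
(> = start, * = accepting)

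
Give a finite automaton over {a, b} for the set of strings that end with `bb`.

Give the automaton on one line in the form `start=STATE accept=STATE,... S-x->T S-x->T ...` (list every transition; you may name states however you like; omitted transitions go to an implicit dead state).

start=q0 accept=q2 q0-a->q0 q0-b->q1 q1-a->q0 q1-b->q2 q2-a->q0 q2-b->q2

Remember how much of `bb` the current input suffix matches. State q0 means no match yet; q1 means the last symbol is `b`; q2 means the last 2 symbols are `bb`. Only q2 accepts. On a mismatch, fall back to the longest proper suffix that is still a prefix of `bb`.
3 states suffice.
        a   b  
>  q0   q0  q1 
   q1   q0  q2 
 * q2   q0  q2 
(> = start, * = accepting)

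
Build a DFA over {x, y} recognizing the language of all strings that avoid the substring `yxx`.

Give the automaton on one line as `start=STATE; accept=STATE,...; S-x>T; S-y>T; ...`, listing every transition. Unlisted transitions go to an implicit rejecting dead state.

start=S0; accept=S0,S1,S2; S0-x>S0; S0-y>S1; S1-x>S2; S1-y>S1; S2-x>S3; S2-y>S1; S3-x>S3; S3-y>S3

Track partial matches of the forbidden pattern `yxx`. State S3 is a dead state reached once `yxx` has occurred; every other state accepts. S0 means no part of `yxx` is currently matched.
A 4-state machine:
        x   y  
>* S0   S0  S1 
 * S1   S2  S1 
 * S2   S3  S1 
   S3   S3  S3 
(> = start, * = accepting)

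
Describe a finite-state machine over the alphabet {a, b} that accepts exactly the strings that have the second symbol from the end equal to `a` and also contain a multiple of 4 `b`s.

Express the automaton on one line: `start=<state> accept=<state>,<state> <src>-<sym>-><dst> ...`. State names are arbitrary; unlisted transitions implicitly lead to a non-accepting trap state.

Build one automaton per condition and run them in lockstep. One (7 states) tracks the last 2 symbols read; the other (4 states) tracks the count of `b`s modulo 4. Each combined state is a pair, one component from each; accept when both components accept. Equivalent product states are then merged.
With 8 states:
        a   b  
>  S0   S1  S2 
   S1   S3  S2 
   S2   S2  S4 
 * S3   S3  S2 
   S4   S4  S5 
   S5   S6  S0 
   S6   S6  S7 
 * S7   S1  S2 
(> = start, * = accepting)

start=S0 accept=S3,S7 S0-a->S1 S0-b->S2 S1-a->S3 S1-b->S2 S2-a->S2 S2-b->S4 S3-a->S3 S3-b->S2 S4-a->S4 S4-b->S5 S5-a->S6 S5-b->S0 S6-a->S6 S6-b->S7 S7-a->S1 S7-b->S2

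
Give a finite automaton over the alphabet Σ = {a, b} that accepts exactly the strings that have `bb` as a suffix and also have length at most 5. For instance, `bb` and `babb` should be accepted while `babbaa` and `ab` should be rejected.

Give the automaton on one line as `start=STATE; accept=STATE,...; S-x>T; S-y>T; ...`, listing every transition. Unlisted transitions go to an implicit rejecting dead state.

Handle the two conditions separately and then intersect. The first has 3 states tracking how much of the suffix `bb` has currently been matched; the second has 7 states tracking the input length, saturating at 6. A product state is a pair (one from each), accepting exactly when both do. Minimizing collapses redundant product states.
13 states suffice.
          a    b  
>  q0     q1   q2 
   q1     q3   q4 
   q2     q3   q5 
   q3     q6   q7 
   q4     q6   q8 
 * q5     q6   q8 
   q6     q9  q10 
   q7     q9  q11 
 * q8     q9  q11 
   q9     q9   q9 
   q10    q9  q12 
 * q11    q9  q12 
 * q12    q9   q9 
(> = start, * = accepting)

start=q0; accept=q5,q8,q11,q12; q0-a>q1; q0-b>q2; q1-a>q3; q1-b>q4; q2-a>q3; q2-b>q5; q3-a>q6; q3-b>q7; q4-a>q6; q4-b>q8; q5-a>q6; q5-b>q8; q6-a>q9; q6-b>q10; q7-a>q9; q7-b>q11; q8-a>q9; q8-b>q11; q9-a>q9; q9-b>q9; q10-a>q9; q10-b>q12; q11-a>q9; q11-b>q12; q12-a>q9; q12-b>q9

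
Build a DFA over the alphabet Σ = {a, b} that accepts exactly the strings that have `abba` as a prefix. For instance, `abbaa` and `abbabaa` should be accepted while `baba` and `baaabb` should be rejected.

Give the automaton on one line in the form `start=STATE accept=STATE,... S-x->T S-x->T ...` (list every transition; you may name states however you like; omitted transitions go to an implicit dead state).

start=s0 accept=s4 s0-a->s1 s0-b->s5 s1-a->s5 s1-b->s2 s2-a->s5 s2-b->s3 s3-a->s4 s3-b->s5 s4-a->s4 s4-b->s4 s5-a->s5 s5-b->s5

Walk along `abba` while the input agrees: from s0 take `a` to s1, and so on. Any deviation drops to the rejecting sink s5. Once s4 is reached the prefix is confirmed and every continuation is accepted.
        a   b  
>  s0   s1  s5 
   s1   s5  s2 
   s2   s5  s3 
   s3   s4  s5 
 * s4   s4  s4 
   s5   s5  s5 
(> = start, * = accepting)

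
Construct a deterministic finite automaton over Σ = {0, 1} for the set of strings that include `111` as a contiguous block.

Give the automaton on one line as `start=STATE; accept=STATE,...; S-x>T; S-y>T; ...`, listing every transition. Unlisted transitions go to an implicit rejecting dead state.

Track how much of `111` has been matched so far: state S0 is no progress, S3 is the absorbing accept state reached once `111` has occurred. Intermediate states record partial matches; on a mismatch, fall back to the longest reusable overlap.
4 states suffice.
        0   1  
>  S0   S0  S1 
   S1   S0  S2 
   S2   S0  S3 
 * S3   S3  S3 
(> = start, * = accepting)

start=S0; accept=S3; S0-0>S0; S0-1>S1; S1-0>S0; S1-1>S2; S2-0>S0; S2-1>S3; S3-0>S3; S3-1>S3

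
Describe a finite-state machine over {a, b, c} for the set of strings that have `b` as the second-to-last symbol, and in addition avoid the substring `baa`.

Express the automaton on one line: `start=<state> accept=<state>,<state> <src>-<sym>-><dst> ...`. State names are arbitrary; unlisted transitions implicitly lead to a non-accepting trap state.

start=q0 accept=q7,q8,q9 q0-a->q1 q0-b->q2 q0-c->q3 q1-a->q4 q1-b->q5 q1-c->q6 q2-a->q7 q2-b->q8 q2-c->q9 q3-a->q10 q3-b->q11 q3-c->q12 q4-a->q4 q4-b->q5 q4-c->q6 q5-a->q7 q5-b->q8 q5-c->q9 q6-a->q10 q6-b->q11 q6-c->q12 q7-a->q13 q7-b->q5 q7-c->q6 q8-a->q7 q8-b->q8 q8-c->q9 q9-a->q10 q9-b->q11 q9-c->q12 q10-a->q4 q10-b->q5 q10-c->q6 q11-a->q7 q11-b->q8 q11-c->q9 q12-a->q10 q12-b->q11 q12-c->q12 q13-a->q13 q13-b->q14 q13-c->q15 q14-a->q16 q14-b->q17 q14-c->q18 q15-a->q19 q15-b->q20 q15-c->q21 q16-a->q13 q16-b->q14 q16-c->q15 q17-a->q16 q17-b->q17 q17-c->q18 q18-a->q19 q18-b->q20 q18-c->q21 q19-a->q13 q19-b->q14 q19-c->q15 q20-a->q16 q20-b->q17 q20-c->q18 q21-a->q19 q21-b->q20 q21-c->q21

Run two small machines in parallel and take their product. The first has 13 states tracking the last 2 symbols read; the second has 4 states tracking partial matches of the forbidden pattern `baa`. A product state is a pair (one from each), accepting exactly when both do.
22 states suffice.
          a    b    c  
>  q0     q1   q2   q3 
   q1     q4   q5   q6 
   q2     q7   q8   q9 
   q3    q10  q11  q12 
   q4     q4   q5   q6 
   q5     q7   q8   q9 
   q6    q10  q11  q12 
 * q7    q13   q5   q6 
 * q8     q7   q8   q9 
 * q9    q10  q11  q12 
   q10    q4   q5   q6 
   q11    q7   q8   q9 
   q12   q10  q11  q12 
   q13   q13  q14  q15 
   q14   q16  q17  q18 
   q15   q19  q20  q21 
   q16   q13  q14  q15 
   q17   q16  q17  q18 
   q18   q19  q20  q21 
   q19   q13  q14  q15 
   q20   q16  q17  q18 
   q21   q19  q20  q21 
(> = start, * = accepting)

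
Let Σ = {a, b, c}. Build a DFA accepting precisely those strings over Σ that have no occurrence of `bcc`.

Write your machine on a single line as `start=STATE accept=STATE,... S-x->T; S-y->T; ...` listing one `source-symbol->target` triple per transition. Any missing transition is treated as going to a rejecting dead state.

start=s0; accept=s0,s1,s2; s0-a->s0; s0-b->s1; s0-c->s0; s1-a->s0; s1-b->s1; s1-c->s2; s2-a->s0; s2-b->s1; s2-c->s3; s3-a->s3; s3-b->s3; s3-c->s3

Track partial matches of the forbidden pattern `bcc`. State s3 is a dead state reached once `bcc` has occurred; every other state accepts. s0 means no part of `bcc` is currently matched.
A 4-state machine:
        a   b   c  
>* s0   s0  s1  s0 
 * s1   s0  s1  s2 
 * s2   s0  s1  s3 
   s3   s3  s3  s3 
(> = start, * = accepting)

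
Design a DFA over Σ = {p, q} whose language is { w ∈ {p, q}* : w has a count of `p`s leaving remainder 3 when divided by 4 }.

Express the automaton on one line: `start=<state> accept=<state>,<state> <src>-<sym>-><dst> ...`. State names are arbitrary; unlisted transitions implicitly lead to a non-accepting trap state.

The only thing that matters is how many `p`s have appeared, reduced mod 4. Use one state per residue: A for 0, …, D for 3. Reading `p` moves to the next residue; anything else stays put. D is accepting.
A 4-state machine:
       p  q 
>  A   B  A 
   B   C  B 
   C   D  C 
 * D   A  D 
(> = start, * = accepting)

start=A accept=D A-p->B A-q->A B-p->C B-q->B C-p->D C-q->C D-p->A D-q->D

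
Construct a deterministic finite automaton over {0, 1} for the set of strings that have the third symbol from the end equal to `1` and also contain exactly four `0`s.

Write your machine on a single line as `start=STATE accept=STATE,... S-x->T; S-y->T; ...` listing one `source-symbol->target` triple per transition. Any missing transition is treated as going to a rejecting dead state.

Run two small machines in parallel and take their product. One (15 states) tracks the last 3 symbols read; the other (6 states) tracks the count of `0`s, saturating at 5. Each combined state is a pair, one component from each; accept when both components accept. After merging equivalent states the machine shrinks.
          0    1  
>  q0     q1   q0 
   q1     q2   q1 
   q2     q3   q4 
   q3     q5   q6 
   q4     q7   q4 
   q5     q8   q9 
   q6    q10  q11 
   q7    q12   q6 
   q8     q8   q8 
   q9     q8  q13 
   q10    q8  q14 
   q11   q15  q11 
 * q12    q8   q9 
   q13    q8  q16 
 * q14    q8  q13 
 * q15    q8  q14 
 * q16    q8  q16 
(> = start, * = accepting)

start=q0; accept=q12,q14,q15,q16; q0-0->q1; q0-1->q0; q1-0->q2; q1-1->q1; q2-0->q3; q2-1->q4; q3-0->q5; q3-1->q6; q4-0->q7; q4-1->q4; q5-0->q8; q5-1->q9; q6-0->q10; q6-1->q11; q7-0->q12; q7-1->q6; q8-0->q8; q8-1->q8; q9-0->q8; q9-1->q13; q10-0->q8; q10-1->q14; q11-0->q15; q11-1->q11; q12-0->q8; q12-1->q9; q13-0->q8; q13-1->q16; q14-0->q8; q14-1->q13; q15-0->q8; q15-1->q14; q16-0->q8; q16-1->q16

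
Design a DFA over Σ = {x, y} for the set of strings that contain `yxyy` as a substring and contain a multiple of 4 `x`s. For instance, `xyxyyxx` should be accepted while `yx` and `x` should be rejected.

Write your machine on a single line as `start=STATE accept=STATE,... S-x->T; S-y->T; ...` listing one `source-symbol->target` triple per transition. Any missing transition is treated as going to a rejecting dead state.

Handle the two conditions separately and then intersect. The first has 5 states tracking whether and how much of `yxyy` has been seen; the second has 4 states tracking the count of `x`s modulo 4. A product state is a pair (one from each), accepting exactly when both do.
With 20 states:
          x    y  
>  q0     q1   q2 
   q1     q3   q4 
   q2     q5   q2 
   q3     q6   q7 
   q4     q8   q4 
   q5     q3   q9 
   q6     q0  q10 
   q7    q11   q7 
   q8     q6  q12 
   q9     q8  q13 
   q10   q14  q10 
   q11    q0  q15 
   q12   q11  q16 
   q13   q16  q13 
   q14    q1  q17 
   q15   q14  q18 
   q16   q18  q16 
   q17    q5  q19 
   q18   q19  q18 
 * q19   q13  q19 
(> = start, * = accepting)

start=q0; accept=q19; q0-x->q1; q0-y->q2; q1-x->q3; q1-y->q4; q2-x->q5; q2-y->q2; q3-x->q6; q3-y->q7; q4-x->q8; q4-y->q4; q5-x->q3; q5-y->q9; q6-x->q0; q6-y->q10; q7-x->q11; q7-y->q7; q8-x->q6; q8-y->q12; q9-x->q8; q9-y->q13; q10-x->q14; q10-y->q10; q11-x->q0; q11-y->q15; q12-x->q11; q12-y->q16; q13-x->q16; q13-y->q13; q14-x->q1; q14-y->q17; q15-x->q14; q15-y->q18; q16-x->q18; q16-y->q16; q17-x->q5; q17-y->q19; q18-x->q19; q18-y->q18; q19-x->q13; q19-y->q19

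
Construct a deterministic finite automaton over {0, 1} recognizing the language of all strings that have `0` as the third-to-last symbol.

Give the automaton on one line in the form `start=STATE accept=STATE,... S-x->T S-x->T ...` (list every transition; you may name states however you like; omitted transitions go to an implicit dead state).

start=A accept=H,I,J,K A-0->B A-1->C B-0->D B-1->E C-0->F C-1->G D-0->H D-1->I E-0->J E-1->K F-0->L F-1->M G-0->N G-1->O H-0->H H-1->I I-0->J I-1->K J-0->L J-1->M K-0->N K-1->O L-0->H L-1->I M-0->J M-1->K N-0->L N-1->M O-0->N O-1->O

A DFA must remember the last 3 symbols (since which symbol is third-to-last isn't known until the input ends). Use one state per possible window of the last ≤3 symbols; accept from those whose window starts with `0`.
With 15 states:
       0  1 
>  A   B  C 
   B   D  E 
   C   F  G 
   D   H  I 
   E   J  K 
   F   L  M 
   G   N  O 
 * H   H  I 
 * I   J  K 
 * J   L  M 
 * K   N  O 
   L   H  I 
   M   J  K 
   N   L  M 
   O   N  O 
(> = start, * = accepting)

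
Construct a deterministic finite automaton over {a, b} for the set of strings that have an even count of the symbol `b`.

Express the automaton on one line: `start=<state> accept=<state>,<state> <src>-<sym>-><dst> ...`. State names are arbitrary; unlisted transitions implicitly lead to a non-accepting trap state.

Keep the running count of `b`s modulo 2: each `b` advances along the cycle q0 → q1 → q0 while other symbols loop. Accept at q0.
2 states suffice.
        a   b  
>* q0   q0  q1 
   q1   q1  q0 
(> = start, * = accepting)

start=q0 accept=q0 q0-a->q0 q0-b->q1 q1-a->q1 q1-b->q0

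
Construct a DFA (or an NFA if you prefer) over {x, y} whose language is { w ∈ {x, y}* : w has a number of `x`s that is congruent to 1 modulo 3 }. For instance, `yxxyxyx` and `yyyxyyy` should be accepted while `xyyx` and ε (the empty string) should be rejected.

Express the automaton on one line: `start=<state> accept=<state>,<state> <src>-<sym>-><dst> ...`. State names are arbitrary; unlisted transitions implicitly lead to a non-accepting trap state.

start=q0 accept=q1 q0-x->q1 q0-y->q0 q1-x->q2 q1-y->q1 q2-x->q0 q2-y->q2

Keep the running count of `x`s modulo 3: each `x` advances along the cycle q0 → q1 → q2 → q0 while other symbols loop. Accept at q1.
With 3 states:
        x   y  
>  q0   q1  q0 
 * q1   q2  q1 
   q2   q0  q2 
(> = start, * = accepting)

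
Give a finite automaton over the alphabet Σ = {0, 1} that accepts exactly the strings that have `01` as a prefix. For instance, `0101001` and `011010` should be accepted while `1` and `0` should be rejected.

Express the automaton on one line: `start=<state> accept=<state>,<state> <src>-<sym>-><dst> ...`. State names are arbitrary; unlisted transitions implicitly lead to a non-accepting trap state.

start=s0 accept=s2 s0-0->s1 s0-1->s3 s1-0->s3 s1-1->s2 s2-0->s2 s2-1->s2 s3-0->s3 s3-1->s3

Walk along `01` while the input agrees: from s0 take `0` to s1, and so on. Any deviation drops to the rejecting sink s3. Once s2 is reached the prefix is confirmed and every continuation is accepted.
With 4 states:
        0   1  
>  s0   s1  s3 
   s1   s3  s2 
 * s2   s2  s2 
   s3   s3  s3 
(> = start, * = accepting)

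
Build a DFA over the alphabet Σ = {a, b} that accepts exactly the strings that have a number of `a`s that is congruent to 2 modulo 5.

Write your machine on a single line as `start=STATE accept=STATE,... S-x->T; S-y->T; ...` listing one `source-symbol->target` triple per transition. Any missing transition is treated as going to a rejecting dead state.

start=s0; accept=s2; s0-a->s1; s0-b->s0; s1-a->s2; s1-b->s1; s2-a->s3; s2-b->s2; s3-a->s4; s3-b->s3; s4-a->s0; s4-b->s4

Keep the running count of `a`s modulo 5: each `a` advances along the cycle s0 → s1 → s2 → s3 → s4 → s0 while other symbols loop. Accept at s2.
5 states suffice.
        a   b  
>  s0   s1  s0 
   s1   s2  s1 
 * s2   s3  s2 
   s3   s4  s3 
   s4   s0  s4 
(> = start, * = accepting)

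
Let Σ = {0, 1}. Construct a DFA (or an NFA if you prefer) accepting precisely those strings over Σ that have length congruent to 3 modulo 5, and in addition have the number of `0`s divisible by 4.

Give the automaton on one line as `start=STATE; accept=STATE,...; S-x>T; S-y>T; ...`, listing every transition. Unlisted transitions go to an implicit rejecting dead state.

Run two small machines in parallel and take their product. One (5 states) tracks the input length modulo 5; the other (4 states) tracks the count of `0`s modulo 4. Each combined state is a pair, one component from each; accept when both components accept.
20 states suffice.
       0  1 
>  A   B  C 
   B   D  E 
   C   E  F 
   D   G  H 
   E   H  I 
   F   I  J 
   G   K  L 
   H   L  M 
   I   M  N 
 * J   N  K 
   K   O  A 
   L   A  P 
   M   P  Q 
   N   Q  O 
   O   R  B 
   P   C  S 
   Q   S  R 
   R   T  D 
   S   F  T 
   T   J  G 
(> = start, * = accepting)

start=A; accept=J; A-0>B; A-1>C; B-0>D; B-1>E; C-0>E; C-1>F; D-0>G; D-1>H; E-0>H; E-1>I; F-0>I; F-1>J; G-0>K; G-1>L; H-0>L; H-1>M; I-0>M; I-1>N; J-0>N; J-1>K; K-0>O; K-1>A; L-0>A; L-1>P; M-0>P; M-1>Q; N-0>Q; N-1>O; O-0>R; O-1>B; P-0>C; P-1>S; Q-0>S; Q-1>R; R-0>T; R-1>D; S-0>F; S-1>T; T-0>J; T-1>G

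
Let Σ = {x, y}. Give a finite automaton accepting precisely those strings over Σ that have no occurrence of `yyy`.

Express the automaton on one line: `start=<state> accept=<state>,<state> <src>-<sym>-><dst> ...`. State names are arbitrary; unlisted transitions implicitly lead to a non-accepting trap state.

Track partial matches of the forbidden pattern `yyy`. State D is a dead state reached once `yyy` has occurred; every other state accepts. A means no part of `yyy` is currently matched.
4 states suffice.
       x  y 
>* A   A  B 
 * B   A  C 
 * C   A  D 
   D   D  D 
(> = start, * = accepting)

start=A accept=A,B,C A-x->A A-y->B B-x->A B-y->C C-x->A C-y->D D-x->D D-y->D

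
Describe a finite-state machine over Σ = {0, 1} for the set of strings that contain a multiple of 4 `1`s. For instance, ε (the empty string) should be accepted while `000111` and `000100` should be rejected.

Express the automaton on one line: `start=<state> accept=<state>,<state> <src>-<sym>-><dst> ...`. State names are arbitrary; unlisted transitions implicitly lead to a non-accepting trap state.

start=A accept=A A-0->A A-1->B B-0->B B-1->C C-0->C C-1->D D-0->D D-1->A

The only thing that matters is how many `1`s have appeared, reduced mod 4. Use one state per residue: A for 0, …, D for 3. Reading `1` moves to the next residue; anything else stays put. A is accepting.
       0  1 
>* A   A  B 
   B   B  C 
   C   C  D 
   D   D  A 
(> = start, * = accepting)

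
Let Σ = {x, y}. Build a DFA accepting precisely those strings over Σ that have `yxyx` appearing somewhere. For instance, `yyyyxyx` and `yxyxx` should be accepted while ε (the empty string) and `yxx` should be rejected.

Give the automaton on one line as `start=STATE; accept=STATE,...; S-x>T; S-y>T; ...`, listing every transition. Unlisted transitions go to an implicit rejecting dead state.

States q0..q3 record the length of the longest prefix of `yxyx` that matches the current input suffix. Reaching q4 means `yxyx` has been seen, and we stay there forever. Accept from q4.
        x   y  
>  q0   q0  q1 
   q1   q2  q1 
   q2   q0  q3 
   q3   q4  q1 
 * q4   q4  q4 
(> = start, * = accepting)

start=q0; accept=q4; q0-x>q0; q0-y>q1; q1-x>q2; q1-y>q1; q2-x>q0; q2-y>q3; q3-x>q4; q3-y>q1; q4-x>q4; q4-y>q4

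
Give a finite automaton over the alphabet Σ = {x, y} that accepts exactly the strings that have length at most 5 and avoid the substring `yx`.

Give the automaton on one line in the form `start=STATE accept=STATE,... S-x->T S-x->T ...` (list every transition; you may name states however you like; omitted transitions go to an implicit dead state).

start=A accept=A,B,C,D,E,G,H,I,J,K A-x->B A-y->C B-x->D B-y->E C-x->F C-y->E D-x->G D-y->H E-x->F E-y->H F-x->F F-y->F G-x->I G-y->J H-x->F H-y->J I-x->K I-y->K J-x->F J-y->K K-x->F K-y->F

Build one automaton per condition and run them in lockstep. One (7 states) tracks the input length, saturating at 6; the other (3 states) tracks partial matches of the forbidden pattern `yx`. Each combined state is a pair, one component from each; accept when both components accept. After merging equivalent states the machine shrinks.
An 11-state machine:
       x  y 
>* A   B  C 
 * B   D  E 
 * C   F  E 
 * D   G  H 
 * E   F  H 
   F   F  F 
 * G   I  J 
 * H   F  J 
 * I   K  K 
 * J   F  K 
 * K   F  F 
(> = start, * = accepting)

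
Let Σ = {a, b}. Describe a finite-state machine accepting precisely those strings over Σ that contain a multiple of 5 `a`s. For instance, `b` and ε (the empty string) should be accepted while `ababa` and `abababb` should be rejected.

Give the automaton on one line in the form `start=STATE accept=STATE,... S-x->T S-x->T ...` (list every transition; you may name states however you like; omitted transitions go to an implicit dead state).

start=S0 accept=S0 S0-a->S1 S0-b->S0 S1-a->S2 S1-b->S1 S2-a->S3 S2-b->S2 S3-a->S4 S3-b->S3 S4-a->S0 S4-b->S4

Keep the running count of `a`s modulo 5: each `a` advances along the cycle S0 → S1 → S2 → S3 → S4 → S0 while other symbols loop. Accept at S0.
5 states suffice.
        a   b  
>* S0   S1  S0 
   S1   S2  S1 
   S2   S3  S2 
   S3   S4  S3 
   S4   S0  S4 
(> = start, * = accepting)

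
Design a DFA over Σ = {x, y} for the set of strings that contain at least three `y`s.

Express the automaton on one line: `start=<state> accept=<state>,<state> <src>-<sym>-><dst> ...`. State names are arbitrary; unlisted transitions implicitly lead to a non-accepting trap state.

start=q0 accept=q3,q4 q0-x->q0 q0-y->q1 q1-x->q1 q1-y->q2 q2-x->q2 q2-y->q3 q3-x->q3 q3-y->q4 q4-x->q4 q4-y->q4

Only the number of `y`s matters, and only up to 4. Make a chain q0 → q1 → q2 → q3 → q4 advanced by each `y` (with q4 absorbing); every other symbol self-loops. The accepting set is {q3, q4}.
        x   y  
>  q0   q0  q1 
   q1   q1  q2 
   q2   q2  q3 
 * q3   q3  q4 
 * q4   q4  q4 
(> = start, * = accepting)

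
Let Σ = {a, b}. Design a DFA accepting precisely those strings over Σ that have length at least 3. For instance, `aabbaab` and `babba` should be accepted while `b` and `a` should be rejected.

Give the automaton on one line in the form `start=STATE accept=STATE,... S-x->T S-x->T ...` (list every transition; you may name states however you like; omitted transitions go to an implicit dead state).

We only need to distinguish lengths 0, 1, …, 3, and '>3'. Chain q0 → q1 → q2 → q3 → q4 on every symbol, with q4 looping. Accepting states: {q3, q4}.
With 5 states:
        a   b  
>  q0   q1  q1 
   q1   q2  q2 
   q2   q3  q3 
 * q3   q4  q4 
 * q4   q4  q4 
(> = start, * = accepting)

start=q0 accept=q3,q4 q0-a->q1 q0-b->q1 q1-a->q2 q1-b->q2 q2-a->q3 q2-b->q3 q3-a->q4 q3-b->q4 q4-a->q4 q4-b->q4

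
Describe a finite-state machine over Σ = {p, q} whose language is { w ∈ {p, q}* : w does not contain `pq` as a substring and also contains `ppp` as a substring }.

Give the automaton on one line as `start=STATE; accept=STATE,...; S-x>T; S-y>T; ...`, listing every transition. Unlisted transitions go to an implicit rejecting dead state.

start=s0; accept=s4; s0-p>s1; s0-q>s0; s1-p>s2; s1-q>s3; s2-p>s4; s2-q>s3; s3-p>s3; s3-q>s3; s4-p>s4; s4-q>s3

Handle the two conditions separately and then intersect. The first has 3 states tracking partial matches of the forbidden pattern `pq`; the second has 4 states tracking whether and how much of `ppp` has been seen. A product state is a pair (one from each), accepting exactly when both do. Equivalent product states are then merged.
5 states suffice.
        p   q  
>  s0   s1  s0 
   s1   s2  s3 
   s2   s4  s3 
   s3   s3  s3 
 * s4   s4  s3 
(> = start, * = accepting)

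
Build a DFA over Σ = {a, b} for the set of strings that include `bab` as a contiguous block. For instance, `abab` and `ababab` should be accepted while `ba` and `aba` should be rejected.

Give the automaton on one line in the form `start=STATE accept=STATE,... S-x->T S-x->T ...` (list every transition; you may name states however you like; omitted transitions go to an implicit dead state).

start=S0 accept=S3 S0-a->S0 S0-b->S1 S1-a->S2 S1-b->S1 S2-a->S0 S2-b->S3 S3-a->S3 S3-b->S3

Track how much of `bab` has been matched so far: state S0 is no progress, S3 is the absorbing accept state reached once `bab` has occurred. Intermediate states record partial matches; on a mismatch, fall back to the longest reusable overlap.
        a   b  
>  S0   S0  S1 
   S1   S2  S1 
   S2   S0  S3 
 * S3   S3  S3 
(> = start, * = accepting)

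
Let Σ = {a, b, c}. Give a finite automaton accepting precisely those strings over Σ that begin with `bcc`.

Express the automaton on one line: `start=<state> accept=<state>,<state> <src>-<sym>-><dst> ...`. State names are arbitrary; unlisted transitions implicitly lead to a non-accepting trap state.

start=q0 accept=q3 q0-a->q4 q0-b->q1 q0-c->q4 q1-a->q4 q1-b->q4 q1-c->q2 q2-a->q4 q2-b->q4 q2-c->q3 q3-a->q3 q3-b->q3 q3-c->q3 q4-a->q4 q4-b->q4 q4-c->q4

Walk along `bcc` while the input agrees: from q0 take `b` to q1, and so on. Any deviation drops to the rejecting sink q4. Once q3 is reached the prefix is confirmed and every continuation is accepted.
A 5-state machine:
        a   b   c  
>  q0   q4  q1  q4 
   q1   q4  q4  q2 
   q2   q4  q4  q3 
 * q3   q3  q3  q3 
   q4   q4  q4  q4 
(> = start, * = accepting)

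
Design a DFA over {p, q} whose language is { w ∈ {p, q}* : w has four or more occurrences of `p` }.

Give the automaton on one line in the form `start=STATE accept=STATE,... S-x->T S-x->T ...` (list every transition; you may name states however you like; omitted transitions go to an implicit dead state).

start=s0 accept=s4,s5 s0-p->s1 s0-q->s0 s1-p->s2 s1-q->s1 s2-p->s3 s2-q->s2 s3-p->s4 s3-q->s3 s4-p->s5 s4-q->s4 s5-p->s5 s5-q->s5

Count `p`s, saturating at 5: states s0 through s4 mean 0 through 4 `p`s seen; s5 means more than 4. Each `p` increments (capped at s5); other symbols loop. Accept from {s4, s5}.
        p   q  
>  s0   s1  s0 
   s1   s2  s1 
   s2   s3  s2 
   s3   s4  s3 
 * s4   s5  s4 
 * s5   s5  s5 
(> = start, * = accepting)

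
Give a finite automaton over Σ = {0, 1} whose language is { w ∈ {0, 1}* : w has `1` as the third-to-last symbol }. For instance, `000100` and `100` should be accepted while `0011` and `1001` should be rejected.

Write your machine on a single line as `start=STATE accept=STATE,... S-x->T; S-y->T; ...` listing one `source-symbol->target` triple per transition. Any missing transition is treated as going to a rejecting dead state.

start=A; accept=L,M,N,O; A-0->B; A-1->C; B-0->D; B-1->E; C-0->F; C-1->G; D-0->H; D-1->I; E-0->J; E-1->K; F-0->L; F-1->M; G-0->N; G-1->O; H-0->H; H-1->I; I-0->J; I-1->K; J-0->L; J-1->M; K-0->N; K-1->O; L-0->H; L-1->I; M-0->J; M-1->K; N-0->L; N-1->M; O-0->N; O-1->O

Because acceptance depends on a position counted from the end, the machine has to buffer the most recent 3 symbols. Make each state the string of the last up-to-3 symbols read; on input `x` shift the window left and append `x`. Accept when the buffered window has length 3 and begins with `1`.
A 15-state machine:
       0  1 
>  A   B  C 
   B   D  E 
   C   F  G 
   D   H  I 
   E   J  K 
   F   L  M 
   G   N  O 
   H   H  I 
   I   J  K 
   J   L  M 
   K   N  O 
 * L   H  I 
 * M   J  K 
 * N   L  M 
 * O   N  O 
(> = start, * = accepting)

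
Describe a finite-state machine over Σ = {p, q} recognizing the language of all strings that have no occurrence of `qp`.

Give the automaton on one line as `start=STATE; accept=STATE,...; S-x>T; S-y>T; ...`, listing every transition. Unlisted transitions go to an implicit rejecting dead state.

start=A; accept=A,B; A-p>A; A-q>B; B-p>C; B-q>B; C-p>C; C-q>C

Track partial matches of the forbidden pattern `qp`. State C is a dead state reached once `qp` has occurred; every other state accepts. A means no part of `qp` is currently matched.
       p  q 
>* A   A  B 
 * B   C  B 
   C   C  C 
(> = start, * = accepting)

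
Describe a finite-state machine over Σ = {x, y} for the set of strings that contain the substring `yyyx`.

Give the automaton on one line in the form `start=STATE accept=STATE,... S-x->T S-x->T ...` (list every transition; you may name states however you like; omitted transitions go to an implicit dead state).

start=q0 accept=q4 q0-x->q0 q0-y->q1 q1-x->q0 q1-y->q2 q2-x->q0 q2-y->q3 q3-x->q4 q3-y->q3 q4-x->q4 q4-y->q4

States q0..q3 record the length of the longest prefix of `yyyx` that matches the current input suffix. Reaching q4 means `yyyx` has been seen, and we stay there forever. Accept from q4.
5 states suffice.
        x   y  
>  q0   q0  q1 
   q1   q0  q2 
   q2   q0  q3 
   q3   q4  q3 
 * q4   q4  q4 
(> = start, * = accepting)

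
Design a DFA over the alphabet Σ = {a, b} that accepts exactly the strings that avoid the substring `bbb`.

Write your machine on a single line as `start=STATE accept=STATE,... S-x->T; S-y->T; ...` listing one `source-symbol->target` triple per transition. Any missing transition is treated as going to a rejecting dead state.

This is the complement of 'contains `bbb`'. Use the same substring-matching states — q0 through q3 holding how much of `bbb` has just been matched — but flip the accepting set: everything except the trap q3 accepts.
4 states suffice.
        a   b  
>* q0   q0  q1 
 * q1   q0  q2 
 * q2   q0  q3 
   q3   q3  q3 
(> = start, * = accepting)

start=q0; accept=q0,q1,q2; q0-a->q0; q0-b->q1; q1-a->q0; q1-b->q2; q2-a->q0; q2-b->q3; q3-a->q3; q3-b->q3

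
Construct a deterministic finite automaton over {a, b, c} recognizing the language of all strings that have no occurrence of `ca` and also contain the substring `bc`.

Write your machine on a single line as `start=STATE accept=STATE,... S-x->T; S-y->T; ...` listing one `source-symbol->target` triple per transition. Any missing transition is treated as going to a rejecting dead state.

Run two small machines in parallel and take their product. The first has 3 states tracking partial matches of the forbidden pattern `ca`; the second has 3 states tracking whether and how much of `bc` has been seen. A product state is a pair (one from each), accepting exactly when both do. Equivalent product states are then merged.
With 6 states:
        a   b   c  
>  s0   s0  s1  s2 
   s1   s0  s1  s3 
   s2   s4  s1  s2 
 * s3   s4  s5  s3 
   s4   s4  s4  s4 
 * s5   s5  s5  s3 
(> = start, * = accepting)

start=s0; accept=s3,s5; s0-a->s0; s0-b->s1; s0-c->s2; s1-a->s0; s1-b->s1; s1-c->s3; s2-a->s4; s2-b->s1; s2-c->s2; s3-a->s4; s3-b->s5; s3-c->s3; s4-a->s4; s4-b->s4; s4-c->s4; s5-a->s5; s5-b->s5; s5-c->s3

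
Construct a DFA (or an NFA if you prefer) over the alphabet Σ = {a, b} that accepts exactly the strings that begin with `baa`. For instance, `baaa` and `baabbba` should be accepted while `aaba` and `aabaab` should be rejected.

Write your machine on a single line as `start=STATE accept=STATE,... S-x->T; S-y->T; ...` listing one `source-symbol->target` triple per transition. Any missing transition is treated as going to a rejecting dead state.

start=S0; accept=S3; S0-a->S4; S0-b->S1; S1-a->S2; S1-b->S4; S2-a->S3; S2-b->S4; S3-a->S3; S3-b->S3; S4-a->S4; S4-b->S4

Check the first 3 symbols one by one: S0 through S2 record how many have matched `baa` so far; any wrong symbol goes to the dead state S4. After all 3 match we enter the accepting sink S3.
        a   b  
>  S0   S4  S1 
   S1   S2  S4 
   S2   S3  S4 
 * S3   S3  S3 
   S4   S4  S4 
(> = start, * = accepting)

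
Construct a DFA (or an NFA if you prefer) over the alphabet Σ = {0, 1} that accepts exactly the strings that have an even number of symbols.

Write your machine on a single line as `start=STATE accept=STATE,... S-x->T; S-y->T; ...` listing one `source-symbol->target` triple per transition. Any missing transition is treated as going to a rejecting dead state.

Count input length modulo 2: every symbol advances one step around the cycle s0 → s1 → s0. Accept at s0.
A 2-state machine:
        0   1  
>* s0   s1  s1 
   s1   s0  s0 
(> = start, * = accepting)

start=s0; accept=s0; s0-0->s1; s0-1->s1; s1-0->s0; s1-1->s0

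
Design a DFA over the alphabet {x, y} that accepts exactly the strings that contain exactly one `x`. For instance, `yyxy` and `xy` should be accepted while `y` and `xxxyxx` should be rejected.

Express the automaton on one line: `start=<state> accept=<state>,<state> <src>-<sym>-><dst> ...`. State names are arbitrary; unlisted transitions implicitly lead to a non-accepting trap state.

Count `x`s, saturating at 2: state s0 means no `x` yet, s1 means one `x` seen, s2 means more than one. Each `x` increments (capped at s2); other symbols loop. Accept from {s1}.
With 3 states:
        x   y  
>  s0   s1  s0 
 * s1   s2  s1 
   s2   s2  s2 
(> = start, * = accepting)

start=s0 accept=s1 s0-x->s1 s0-y->s0 s1-x->s2 s1-y->s1 s2-x->s2 s2-y->s2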